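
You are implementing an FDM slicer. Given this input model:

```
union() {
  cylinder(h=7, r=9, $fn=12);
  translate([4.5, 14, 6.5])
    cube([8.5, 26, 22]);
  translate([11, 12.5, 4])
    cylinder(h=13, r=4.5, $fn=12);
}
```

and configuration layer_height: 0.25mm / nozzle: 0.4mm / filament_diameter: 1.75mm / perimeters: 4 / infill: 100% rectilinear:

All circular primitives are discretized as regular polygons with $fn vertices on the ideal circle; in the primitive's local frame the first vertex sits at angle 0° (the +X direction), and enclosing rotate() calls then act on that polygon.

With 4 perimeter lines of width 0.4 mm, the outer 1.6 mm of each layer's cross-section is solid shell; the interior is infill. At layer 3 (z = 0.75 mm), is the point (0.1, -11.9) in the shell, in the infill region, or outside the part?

At z = 0.75 mm: the r=9 cylinder gives a regular 12-gon of circumradius 9 (constant along its height); the cube at (4.5, 14) is absent (z outside [6.5, 28.5]); the cylinder at (11, 12.5) is absent (z outside [4, 17]); Taking the union: only the r=9 cylinder is present, so the union is just that shape — 1 connected region. Overall, the cross-section is a single solid region. The nearest boundary edge runs (-4.50, -7.79)→(-0.00, -9.00); distance from the point to it = 2.90 mm. The point is not inside any of the regions above, so it lies outside the cross-section (2.90 mm from the nearest boundary).

outside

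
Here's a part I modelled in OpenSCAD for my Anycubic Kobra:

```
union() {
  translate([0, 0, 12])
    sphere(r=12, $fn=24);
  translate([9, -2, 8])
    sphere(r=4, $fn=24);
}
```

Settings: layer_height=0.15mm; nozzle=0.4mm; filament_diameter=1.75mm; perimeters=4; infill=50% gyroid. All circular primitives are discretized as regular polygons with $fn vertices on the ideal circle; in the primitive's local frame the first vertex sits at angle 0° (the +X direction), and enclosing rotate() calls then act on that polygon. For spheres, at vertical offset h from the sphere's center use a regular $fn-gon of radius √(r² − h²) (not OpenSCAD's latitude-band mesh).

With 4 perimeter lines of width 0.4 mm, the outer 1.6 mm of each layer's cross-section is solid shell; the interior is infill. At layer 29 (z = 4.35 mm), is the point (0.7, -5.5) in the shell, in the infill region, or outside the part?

At z = 4.35 mm: the r=12 sphere contributes a regular 24-gon of circumradius √(12²−7.65²) = 9.245; the r=4 sphere at (9, -2) slices to a regular 24-gon of circumradius 1.636 (√(r²−h²) with h=3.65 from center); Merging all regions: the regions partially overlap (shared area 3.90 mm²), so overlapping operands fuse into one piece — 1 connected region. Overall, the cross-section is a single solid region. The nearest boundary edge runs (2.39, -8.93)→(-0.00, -9.25); distance from the point to it = 3.62 mm. The point is inside the cross-section and 3.62 mm from the nearest boundary — more than the 1.6 mm shell width (4 × 0.4), so it's in the infill interior.

infill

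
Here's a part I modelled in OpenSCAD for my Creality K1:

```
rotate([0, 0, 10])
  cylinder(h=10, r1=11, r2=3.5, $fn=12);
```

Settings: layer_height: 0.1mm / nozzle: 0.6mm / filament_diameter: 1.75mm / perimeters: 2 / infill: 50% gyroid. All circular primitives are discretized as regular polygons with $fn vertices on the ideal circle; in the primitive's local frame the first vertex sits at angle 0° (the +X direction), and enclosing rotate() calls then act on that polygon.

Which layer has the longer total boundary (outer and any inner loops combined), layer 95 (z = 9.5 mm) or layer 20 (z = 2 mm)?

Layer 95 (z = 9.5): the cone: at t=0.950 of its height the radius interpolates to r₁+(r₂−r₁)t = 3.875, giving a regular 12-gon of that circumradius (perimeter = 2·12·3.875·sin(180°/12) = 24.07 mm); (rotated 10° about Z; rotation is an isometry so areas/perimeters/island counts are preserved). So its perimeter = 24.07 mm. Layer 20 (z = 2): the cone contributes a regular 12-gon of circumradius 9.500 (interpolated between r1=11 and r2=3.5 at t=0.200) (perimeter = 2·12·9.500·sin(180°/12) = 59.01 mm); (whole slice rotated 10° about Z — lengths, areas and connectivity unchanged). So its perimeter = 59.01 mm. Layer 20 is larger (59.01 vs 24.07 mm).

layer 20 (z = 2 mm)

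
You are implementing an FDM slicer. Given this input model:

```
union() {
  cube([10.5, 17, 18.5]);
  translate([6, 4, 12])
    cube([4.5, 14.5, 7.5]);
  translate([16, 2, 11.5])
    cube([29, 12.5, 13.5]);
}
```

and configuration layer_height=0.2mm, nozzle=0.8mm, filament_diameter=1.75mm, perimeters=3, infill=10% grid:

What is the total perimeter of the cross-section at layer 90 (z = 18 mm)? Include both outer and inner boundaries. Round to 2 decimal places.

141.00 mm

At z = 18 mm: the cube is present — its section is the full 10.5×17 rectangle (perimeter 55.00 mm); the 4.5×14.5 cube at (6, 4) contributes its full rectangle (perimeter 38.00 mm); the cube at (16, 2) is present — its section is the full 29×12.5 rectangle (perimeter 83.00 mm); Combining (union): the regions partially overlap (shared area 58.50 mm²), so the edge portions inside another operand are dropped and the merged outline is re-measured after clipping — boundary = 141.00 mm. Overall, the cross-section has 2 separate islands. Total boundary length (outer) = 141.00 mm.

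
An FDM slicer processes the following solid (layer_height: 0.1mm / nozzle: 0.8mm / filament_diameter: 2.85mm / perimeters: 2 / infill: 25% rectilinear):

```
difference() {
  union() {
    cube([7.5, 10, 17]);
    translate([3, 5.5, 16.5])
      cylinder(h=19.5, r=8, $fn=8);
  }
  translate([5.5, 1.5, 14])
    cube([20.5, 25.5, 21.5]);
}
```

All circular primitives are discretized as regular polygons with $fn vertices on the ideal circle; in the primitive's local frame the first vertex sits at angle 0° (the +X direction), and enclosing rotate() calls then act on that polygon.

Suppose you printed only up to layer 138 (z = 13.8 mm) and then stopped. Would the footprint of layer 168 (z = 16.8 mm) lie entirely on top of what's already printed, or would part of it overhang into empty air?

Compare the two slices. At z = 13.8: the cube is present — its section is the full 7.5×10 rectangle (area 75.00 mm²); the cylinder at (3, 5.5) is not intersected at this z (z outside [16.5, 36]); Combining (union): only the 7.5×10 cube is present, so the union is just that shape — area = 75.00 mm²; the cube at (5.5, 1.5) is not intersected at this z (z outside [14, 35.5]); After the difference (first − rest): none of the subtracted shapes is present at this height, so the result so far is unchanged — area = 75.00 mm². At z = 16.8: the 7.5×10 cube contributes its full rectangle (area 75.00 mm²); the r=8 cylinder at (3, 5.5) gives a regular 8-gon of circumradius 8 (constant along its height) (area = (8/2)·8.000²·sin(360°/8) = 181.02 mm²); Taking the union: the 7.5×10 cube lies entirely inside the r=8 cylinder at (3, 5.5), so the union is just the r=8 cylinder at (3, 5.5) — area = 181.02 mm²; the cube at (5.5, 1.5) (footprint 20.5×25.5) is included at this height (area 522.75 mm²); After the difference (first − rest): starting from the result so far (181.02 mm²), the 20.5×25.5 cube at (5.5, 1.5) partially overlaps it — only the 45.24 mm² overlap (of its 522.75 mm²) is removed, clipping the outline — area = 135.78 mm². Checking containment: at z = 16.8 the cross-section extends beyond the z = 13.8 cross-section by about 77.78 mm².

part overhangs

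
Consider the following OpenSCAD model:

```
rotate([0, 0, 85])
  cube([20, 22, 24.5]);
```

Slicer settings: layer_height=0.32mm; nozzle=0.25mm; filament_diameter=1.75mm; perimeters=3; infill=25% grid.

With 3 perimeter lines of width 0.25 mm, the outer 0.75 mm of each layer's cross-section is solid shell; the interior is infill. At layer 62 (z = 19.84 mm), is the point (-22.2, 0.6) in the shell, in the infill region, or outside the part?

At z = 19.84 mm: the cube is present — its section is the full 20×22 rectangle; (rotated 85° about Z; rotation is an isometry so areas/perimeters/island counts are preserved). Overall, the cross-section is a single solid region. Undo the 85° rotation: the query point maps to (-1.337, 22.168) in the un-rotated model frame. The nearest boundary edge runs (20.00, 22.00)→(0.00, 22.00); distance from the point to it = 1.35 mm. The point is not inside any of the regions above, so it lies outside the cross-section (1.35 mm from the nearest boundary).

outside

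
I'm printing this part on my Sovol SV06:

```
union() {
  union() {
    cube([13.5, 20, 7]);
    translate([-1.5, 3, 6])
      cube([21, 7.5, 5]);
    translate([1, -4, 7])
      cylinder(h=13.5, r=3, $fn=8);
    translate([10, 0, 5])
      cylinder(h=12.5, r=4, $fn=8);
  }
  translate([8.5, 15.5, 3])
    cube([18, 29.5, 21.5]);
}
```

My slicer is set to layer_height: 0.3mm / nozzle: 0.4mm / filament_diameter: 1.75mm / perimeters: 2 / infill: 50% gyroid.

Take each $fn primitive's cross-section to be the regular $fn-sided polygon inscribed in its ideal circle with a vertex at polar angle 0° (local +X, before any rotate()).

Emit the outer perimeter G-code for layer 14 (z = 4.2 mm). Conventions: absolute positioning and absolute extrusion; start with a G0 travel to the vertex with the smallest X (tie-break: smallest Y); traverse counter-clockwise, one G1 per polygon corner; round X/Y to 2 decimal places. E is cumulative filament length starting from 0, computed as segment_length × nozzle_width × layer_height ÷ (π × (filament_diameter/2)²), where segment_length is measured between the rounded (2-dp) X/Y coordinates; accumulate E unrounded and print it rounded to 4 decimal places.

G0 X0.00 Y0.00 Z4.20
G1 X13.50 Y0.00 E0.6735
G1 X13.50 Y15.50 E1.4468
G1 X26.50 Y15.50 E2.0954
G1 X26.50 Y45.00 E3.5671
G1 X8.50 Y45.00 E4.4652
G1 X8.50 Y20.00 E5.7124
G1 X0.00 Y20.00 E6.1365
G1 X0.00 Y0.00 E7.1343

At z = 4.2 mm: the cube is present — its section is the full 13.5×20 rectangle; the cube at (-1.5, 3) is absent (z outside [6, 11]); the cylinder at (1, -4) is not intersected at this z (z outside [7, 20.5]); the cylinder at (10, 0) is absent (z outside [5, 17.5]); Taking the union: only the 13.5×20 cube is present, so the union is just that shape — 1 connected region; the cube at (8.5, 15.5) (footprint 18×29.5) is included at this height; Taking the union: the regions partially overlap (shared area 22.50 mm²), so overlapping operands fuse into one piece — 1 connected region. The outline is a single polygon with 8 vertices. Extrusion per mm of travel: 0.4 × 0.3 / (π × 0.875²) = 0.049890. Accumulating E over each segment gives final E = 7.1343.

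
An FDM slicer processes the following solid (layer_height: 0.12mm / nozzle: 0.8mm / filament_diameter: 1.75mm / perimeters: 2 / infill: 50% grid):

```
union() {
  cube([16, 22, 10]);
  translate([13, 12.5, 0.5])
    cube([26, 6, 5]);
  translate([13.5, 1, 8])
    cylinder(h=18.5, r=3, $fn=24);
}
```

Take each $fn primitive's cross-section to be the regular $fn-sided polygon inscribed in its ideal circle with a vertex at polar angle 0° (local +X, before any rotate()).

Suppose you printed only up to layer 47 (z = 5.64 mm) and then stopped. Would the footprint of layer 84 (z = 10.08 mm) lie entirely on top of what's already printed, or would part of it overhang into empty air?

Compare the two slices. At z = 5.64: the 16×22 cube contributes its full rectangle (area 352.00 mm²); the cube at (13, 12.5) is absent (z outside [0.5, 5.5]); the cylinder at (13.5, 1) does not reach this height (z outside [8, 26.5]); Combining (union): only the 16×22 cube is present, so the union is just that shape — area = 352.00 mm². At z = 10.08: the cube is absent (z outside [0, 10]); the cube at (13, 12.5) is absent (z outside [0.5, 5.5]); the r=3 cylinder at (13.5, 1) contributes a regular 24-gon of circumradius 3 (area = (24/2)·3.000²·sin(360°/24) = 27.95 mm²); Taking the union: only the r=3 cylinder at (13.5, 1) is present, so the union is just that shape — area = 27.95 mm². Checking containment: at z = 10.08 the cross-section extends beyond the z = 5.64 cross-section by about 9.08 mm².

part overhangs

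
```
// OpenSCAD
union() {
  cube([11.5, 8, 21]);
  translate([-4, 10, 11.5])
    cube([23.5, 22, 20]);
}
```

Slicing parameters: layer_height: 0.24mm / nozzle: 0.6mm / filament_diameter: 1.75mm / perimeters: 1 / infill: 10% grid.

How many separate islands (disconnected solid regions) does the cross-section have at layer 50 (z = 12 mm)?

At z = 12 mm: the cube (footprint 11.5×8) is included at this height; the 23.5×22 cube at (-4, 10) contributes its full rectangle; Combining (union): the 2 present regions are separate (no shared area or edge), so areas and boundary lengths simply add and each stays a separate island — 2 connected regions. Overall, the cross-section has 2 separate islands. Island count = 2.

2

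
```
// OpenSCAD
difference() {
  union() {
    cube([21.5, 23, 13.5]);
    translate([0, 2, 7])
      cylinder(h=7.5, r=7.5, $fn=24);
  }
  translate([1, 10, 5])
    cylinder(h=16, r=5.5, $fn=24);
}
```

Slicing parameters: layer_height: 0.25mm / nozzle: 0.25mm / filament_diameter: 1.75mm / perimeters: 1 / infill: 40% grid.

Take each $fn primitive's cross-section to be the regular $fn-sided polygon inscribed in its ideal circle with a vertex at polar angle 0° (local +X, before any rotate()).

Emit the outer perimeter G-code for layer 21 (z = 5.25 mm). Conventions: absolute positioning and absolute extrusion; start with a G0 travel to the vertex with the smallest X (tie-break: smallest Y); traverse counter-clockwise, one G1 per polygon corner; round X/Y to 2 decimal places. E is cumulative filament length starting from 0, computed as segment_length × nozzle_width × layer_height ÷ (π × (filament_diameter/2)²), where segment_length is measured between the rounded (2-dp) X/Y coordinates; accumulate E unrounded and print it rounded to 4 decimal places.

G0 X0.00 Y0.00 Z5.25
G1 X21.50 Y0.00 E0.5587
G1 X21.50 Y23.00 E1.1563
G1 X0.00 Y23.00 E1.7150
G1 X0.00 Y15.37 E1.9132
G1 X1.00 Y15.50 E1.9394
G1 X2.42 Y15.31 E1.9767
G1 X3.75 Y14.76 E2.0141
G1 X4.89 Y13.89 E2.0513
G1 X5.76 Y12.75 E2.0886
G1 X6.31 Y11.42 E2.1260
G1 X6.50 Y10.00 E2.1632
G1 X6.31 Y8.58 E2.2004
G1 X5.76 Y7.25 E2.2378
G1 X4.89 Y6.11 E2.2751
G1 X3.75 Y5.24 E2.3124
G1 X2.42 Y4.69 E2.3498
G1 X1.00 Y4.50 E2.3870
G1 X0.00 Y4.63 E2.4132
G1 X0.00 Y0.00 E2.5335

At z = 5.25 mm: the 21.5×23 cube contributes its full rectangle; the cylinder at (0, 2) does not reach this height (z outside [7, 14.5]); Combining (union): only the 21.5×23 cube is present, so the union is just that shape — 1 connected region; the cylinder at (1, 10): section is a regular 24-gon, circumradius r=5.5; Subtracting the remaining from the first: starting from the result so far, the r=5.5 cylinder at (1, 10) partially overlaps it — only the 57.84 mm² overlap (of its 93.95 mm²) is removed, clipping the outline — 1 connected region. The outline is a single polygon with 19 vertices. Extrusion per mm of travel: 0.25 × 0.25 / (π × 0.875²) = 0.025984. Accumulating E over each segment gives final E = 2.5335.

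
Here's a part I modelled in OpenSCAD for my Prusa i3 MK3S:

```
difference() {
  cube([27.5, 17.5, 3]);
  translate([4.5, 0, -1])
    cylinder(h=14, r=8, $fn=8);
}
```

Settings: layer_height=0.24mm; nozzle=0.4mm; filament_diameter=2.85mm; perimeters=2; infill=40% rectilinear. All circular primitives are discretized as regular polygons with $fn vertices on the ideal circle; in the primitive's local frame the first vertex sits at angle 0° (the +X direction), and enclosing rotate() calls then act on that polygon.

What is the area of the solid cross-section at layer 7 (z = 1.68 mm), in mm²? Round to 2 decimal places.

At z = 1.68 mm: the 27.5×17.5 cube contributes its full rectangle (area 481.25 mm²); the r=8 cylinder at (4.5, 0) gives a regular 8-gon of circumradius 8 (constant along its height) (area = (8/2)·8.000²·sin(360°/8) = 181.02 mm²); Taking the first minus the rest: starting from the 27.5×17.5 cube (481.25 mm²), the r=8 cylinder at (4.5, 0) partially overlaps it — only the 77.06 mm² overlap (of its 181.02 mm²) is removed, clipping the outline — area = 404.19 mm². Overall, the cross-section is a single solid region. Net area = 404.19 mm².

404.19 mm²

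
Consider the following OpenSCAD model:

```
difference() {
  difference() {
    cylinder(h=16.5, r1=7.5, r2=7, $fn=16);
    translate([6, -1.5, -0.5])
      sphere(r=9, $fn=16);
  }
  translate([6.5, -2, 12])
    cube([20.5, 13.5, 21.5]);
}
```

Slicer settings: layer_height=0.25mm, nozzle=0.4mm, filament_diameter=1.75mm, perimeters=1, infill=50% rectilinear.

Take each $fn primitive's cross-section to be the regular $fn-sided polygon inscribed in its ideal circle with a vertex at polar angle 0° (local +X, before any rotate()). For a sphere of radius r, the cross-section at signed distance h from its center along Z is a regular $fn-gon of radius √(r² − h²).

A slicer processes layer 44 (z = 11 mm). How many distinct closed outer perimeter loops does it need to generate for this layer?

At z = 11 mm: the cone (r1=7.5→r2=7) has section circumradius 7.167 here — a regular 16-gon; the sphere at (6, -1.5) does not reach this height (|z−center|=11.500 > r=9); Taking the first minus the rest: none of the subtracted shapes is present at this height, so the cone is unchanged — 1 connected region; the cube at (6.5, -2) is not intersected at this z (z outside [12, 33.5]); Taking the first minus the rest: none of the subtracted shapes is present at this height, so the result so far is unchanged — 1 connected region. The result has 1 disconnected region.

1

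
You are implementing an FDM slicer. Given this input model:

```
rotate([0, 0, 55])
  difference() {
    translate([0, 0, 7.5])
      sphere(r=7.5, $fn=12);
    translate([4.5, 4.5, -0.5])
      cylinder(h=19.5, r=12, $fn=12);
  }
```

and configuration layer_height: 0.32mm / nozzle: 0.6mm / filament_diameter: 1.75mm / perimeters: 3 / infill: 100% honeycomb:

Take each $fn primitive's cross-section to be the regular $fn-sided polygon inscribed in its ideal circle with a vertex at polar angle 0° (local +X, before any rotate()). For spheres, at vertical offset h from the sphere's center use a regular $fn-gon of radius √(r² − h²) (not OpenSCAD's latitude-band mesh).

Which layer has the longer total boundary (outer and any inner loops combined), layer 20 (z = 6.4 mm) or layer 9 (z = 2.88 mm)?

layer 20 (z = 6.4 mm)

Layer 20 (z = 6.4): the sphere: section is a regular 12-gon, circumradius = √(r²−h²) = √(7.5²−1.1²) = 7.419 (perimeter = 2·12·7.419·sin(180°/12) = 46.08 mm); the r=12 cylinder at (4.5, 4.5) contributes a regular 12-gon of circumradius 12 (perimeter = 2·12·12.000·sin(180°/12) = 74.54 mm); After the difference (first − rest): starting from the r=7.5 sphere, the r=12 cylinder at (4.5, 4.5) partially overlaps it — only the 147.16 mm² overlap (of its 432.00 mm²) is removed, clipping the outline — boundary = 29.53 mm; (rotated 55° about Z; rotation is an isometry so areas/perimeters/island counts are preserved). So its perimeter = 29.53 mm. Layer 9 (z = 2.88): the sphere: section is a regular 12-gon, circumradius = √(r²−h²) = √(7.5²−4.62²) = 5.908 (perimeter = 2·12·5.908·sin(180°/12) = 36.70 mm); the r=12 cylinder at (4.5, 4.5) gives a regular 12-gon of circumradius 12 (constant along its height) (perimeter = 2·12·12.000·sin(180°/12) = 74.54 mm); Subtracting the remaining from the first: starting from the r=7.5 sphere, the r=12 cylinder at (4.5, 4.5) partially overlaps it — only the 102.85 mm² overlap (of its 432.00 mm²) is removed, clipping the outline — boundary = 9.70 mm; (rotated 55° about Z; rotation is an isometry so areas/perimeters/island counts are preserved). So its perimeter = 9.70 mm. Layer 20 is larger (29.53 vs 9.70 mm).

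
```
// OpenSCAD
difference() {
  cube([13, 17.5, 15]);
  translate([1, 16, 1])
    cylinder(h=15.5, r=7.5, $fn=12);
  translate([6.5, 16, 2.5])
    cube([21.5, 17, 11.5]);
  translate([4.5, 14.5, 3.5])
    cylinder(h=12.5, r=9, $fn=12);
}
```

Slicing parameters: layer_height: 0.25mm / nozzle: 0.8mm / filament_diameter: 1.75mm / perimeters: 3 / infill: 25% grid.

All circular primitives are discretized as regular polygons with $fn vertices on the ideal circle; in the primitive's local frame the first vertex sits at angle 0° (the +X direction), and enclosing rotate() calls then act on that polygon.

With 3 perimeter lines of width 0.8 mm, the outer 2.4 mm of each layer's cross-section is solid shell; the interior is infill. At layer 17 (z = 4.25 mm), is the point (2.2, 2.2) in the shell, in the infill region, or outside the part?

At z = 4.25 mm: the cube (footprint 13×17.5) is included at this height; the r=7.5 cylinder at (1, 16) contributes a regular 12-gon of circumradius 7.5; the cube at (6.5, 16) is present — its section is the full 21.5×17 rectangle; the cylinder at (4.5, 14.5): section is a regular 12-gon, circumradius r=9; Taking the first minus the rest: starting from the 13×17.5 cube, the r=7.5 cylinder at (1, 16) partially overlaps it — only the 62.00 mm² overlap (of its 168.75 mm²) is removed, clipping the outline; the 21.5×17 cube at (6.5, 16) partially overlaps it — only the 7.05 mm² overlap (of its 365.50 mm²) is removed, clipping the outline; the r=9 cylinder at (4.5, 14.5) partially overlaps it — only the 68.02 mm² overlap (of its 243.00 mm²) is removed, clipping the outline — 1 connected region. Overall, the cross-section is a single solid region. The nearest boundary edge runs (13.00, 0.00)→(0.00, 0.00); distance from the point to it = 2.20 mm. The point is inside the cross-section, 2.20 mm from the nearest boundary — within the 2.4 mm shell band (3 × 0.8).

shell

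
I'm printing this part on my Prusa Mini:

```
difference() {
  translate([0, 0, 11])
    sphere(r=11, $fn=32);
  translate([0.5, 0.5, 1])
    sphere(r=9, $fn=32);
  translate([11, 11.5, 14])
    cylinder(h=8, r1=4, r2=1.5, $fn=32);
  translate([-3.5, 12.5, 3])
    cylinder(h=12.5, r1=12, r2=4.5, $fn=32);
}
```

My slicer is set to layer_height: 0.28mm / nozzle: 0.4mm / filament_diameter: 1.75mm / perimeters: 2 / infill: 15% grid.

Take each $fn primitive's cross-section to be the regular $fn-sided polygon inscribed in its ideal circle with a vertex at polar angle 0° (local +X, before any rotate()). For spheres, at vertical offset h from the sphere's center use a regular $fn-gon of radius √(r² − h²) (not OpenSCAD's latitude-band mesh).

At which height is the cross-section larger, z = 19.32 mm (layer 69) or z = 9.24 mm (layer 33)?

layer 33 (z = 9.24 mm)

Layer 69 (z = 19.32): the r=11 sphere contributes a regular 32-gon of circumradius √(11²−8.32²) = 7.196 (area = (32/2)·7.196²·sin(360°/32) = 161.62 mm²); the sphere at (0.5, 0.5) is not intersected at this z (|z−center|=18.320 > r=9); the cone at (11, 11.5) (r1=4→r2=1.5) has section circumradius 2.337 here — a regular 32-gon (area = (32/2)·2.337²·sin(360°/32) = 17.06 mm²); the cone at (-3.5, 12.5) does not reach this height (z outside [3, 15.5]); Subtracting the remaining from the first: starting from the r=11 sphere (161.62 mm²), the cone at (11, 11.5) misses the remaining region (no effect) — area = 161.62 mm². So its area = 161.62 mm². Layer 33 (z = 9.24): the r=11 sphere slices to a regular 32-gon of circumradius 10.858 (√(r²−h²) with h=1.76 from center) (area = (32/2)·10.858²·sin(360°/32) = 368.03 mm²); the r=9 sphere at (0.5, 0.5) slices to a regular 32-gon of circumradius 3.620 (√(r²−h²) with h=8.24 from center) (area = (32/2)·3.620²·sin(360°/32) = 40.90 mm²); the cone at (11, 11.5) is not intersected at this z (z outside [14, 22]); the cone at (-3.5, 12.5) (r1=12→r2=4.5) has section circumradius 8.256 here — a regular 32-gon (area = (32/2)·8.256²·sin(360°/32) = 212.76 mm²); Taking the first minus the rest: starting from the r=11 sphere (368.03 mm²), the r=9 sphere at (0.5, 0.5) lies wholly inside it (removes its full 40.90 mm² and its 22.71 mm outline becomes a hole wall); the cone at (-3.5, 12.5) partially overlaps it — only the 57.68 mm² overlap (of its 212.76 mm²) is removed, clipping the outline — area = 269.44 mm². So its area = 269.44 mm². Layer 33 is larger (269.44 vs 161.62 mm²).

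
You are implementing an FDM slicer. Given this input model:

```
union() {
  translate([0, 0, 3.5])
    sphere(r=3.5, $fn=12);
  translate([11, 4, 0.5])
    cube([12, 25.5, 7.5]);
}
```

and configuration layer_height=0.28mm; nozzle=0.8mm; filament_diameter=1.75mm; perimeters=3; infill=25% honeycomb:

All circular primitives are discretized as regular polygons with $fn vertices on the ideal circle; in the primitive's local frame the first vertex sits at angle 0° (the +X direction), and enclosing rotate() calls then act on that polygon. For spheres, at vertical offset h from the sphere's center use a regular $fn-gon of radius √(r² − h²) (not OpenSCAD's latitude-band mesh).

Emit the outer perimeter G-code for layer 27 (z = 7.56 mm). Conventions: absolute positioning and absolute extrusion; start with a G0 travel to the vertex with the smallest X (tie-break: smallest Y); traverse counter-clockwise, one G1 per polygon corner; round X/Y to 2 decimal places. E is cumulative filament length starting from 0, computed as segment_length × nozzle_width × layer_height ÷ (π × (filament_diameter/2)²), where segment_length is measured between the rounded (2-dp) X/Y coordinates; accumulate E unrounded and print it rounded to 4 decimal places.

At z = 7.56 mm: the sphere is not intersected at this z (|z−center|=4.060 > r=3.5); the 12×25.5 cube at (11, 4) contributes its full rectangle; Taking the union: only the 12×25.5 cube at (11, 4) is present, so the union is just that shape — 1 connected region. The outline is a single polygon with 4 vertices. Extrusion per mm of travel: 0.8 × 0.28 / (π × 0.875²) = 0.093128. Accumulating E over each segment gives final E = 6.9846.

G0 X11.00 Y4.00 Z7.56
G1 X23.00 Y4.00 E1.1175
G1 X23.00 Y29.50 E3.4923
G1 X11.00 Y29.50 E4.6099
G1 X11.00 Y4.00 E6.9846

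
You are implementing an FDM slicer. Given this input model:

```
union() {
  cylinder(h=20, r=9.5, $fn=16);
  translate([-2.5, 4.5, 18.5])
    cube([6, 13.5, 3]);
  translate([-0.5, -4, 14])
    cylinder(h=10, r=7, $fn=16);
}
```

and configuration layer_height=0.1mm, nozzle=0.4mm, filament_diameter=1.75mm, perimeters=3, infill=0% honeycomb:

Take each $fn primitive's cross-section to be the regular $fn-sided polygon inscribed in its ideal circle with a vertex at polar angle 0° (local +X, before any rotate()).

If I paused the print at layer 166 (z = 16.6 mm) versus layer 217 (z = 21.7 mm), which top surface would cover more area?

layer 166 (z = 16.6 mm)

Layer 166 (z = 16.6): the r=9.5 cylinder gives a regular 16-gon of circumradius 9.5 (constant along its height) (area = (16/2)·9.500²·sin(360°/16) = 276.30 mm²); the cube at (-2.5, 4.5) does not reach this height (z outside [18.5, 21.5]); the r=7 cylinder at (-0.5, -4) contributes a regular 16-gon of circumradius 7 (area = (16/2)·7.000²·sin(360°/16) = 150.01 mm²); Combining (union): the regions partially overlap — summed areas 426.31 mm² minus the doubly-counted overlap 135.11 mm² gives 291.20 mm² — area = 291.20 mm². So its area = 291.20 mm². Layer 217 (z = 21.7): the cylinder is absent (z outside [0, 20]); the cube at (-2.5, 4.5) does not reach this height (z outside [18.5, 21.5]); the r=7 cylinder at (-0.5, -4) contributes a regular 16-gon of circumradius 7 (area = (16/2)·7.000²·sin(360°/16) = 150.01 mm²); Taking the union: only the r=7 cylinder at (-0.5, -4) is present, so the union is just that shape — area = 150.01 mm². So its area = 150.01 mm². Layer 166 is larger (291.20 vs 150.01 mm²).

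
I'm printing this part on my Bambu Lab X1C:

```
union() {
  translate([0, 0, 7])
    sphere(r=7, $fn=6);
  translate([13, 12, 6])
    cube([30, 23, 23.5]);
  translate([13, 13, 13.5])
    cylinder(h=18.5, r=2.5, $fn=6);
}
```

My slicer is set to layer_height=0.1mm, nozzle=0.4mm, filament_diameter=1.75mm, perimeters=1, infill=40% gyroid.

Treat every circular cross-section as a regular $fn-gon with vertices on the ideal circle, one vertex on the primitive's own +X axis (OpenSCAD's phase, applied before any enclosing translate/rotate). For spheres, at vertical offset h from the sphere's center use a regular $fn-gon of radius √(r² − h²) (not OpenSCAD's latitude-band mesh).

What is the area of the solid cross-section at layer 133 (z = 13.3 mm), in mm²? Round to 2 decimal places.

714.19 mm²

At z = 13.3 mm: the r=7 sphere contributes a regular 6-gon of circumradius √(7²−6.3²) = 3.051 (area = (6/2)·3.051²·sin(360°/6) = 24.19 mm²); the 30×23 cube at (13, 12) contributes its full rectangle (area 690.00 mm²); the cylinder at (13, 13) does not reach this height (z outside [13.5, 32]); Taking the union: the 2 present regions are separate (no shared area or edge), so areas and boundary lengths simply add and each stays a separate island — area = 714.19 mm². Overall, the cross-section has 2 separate islands. Net area = 714.19 mm².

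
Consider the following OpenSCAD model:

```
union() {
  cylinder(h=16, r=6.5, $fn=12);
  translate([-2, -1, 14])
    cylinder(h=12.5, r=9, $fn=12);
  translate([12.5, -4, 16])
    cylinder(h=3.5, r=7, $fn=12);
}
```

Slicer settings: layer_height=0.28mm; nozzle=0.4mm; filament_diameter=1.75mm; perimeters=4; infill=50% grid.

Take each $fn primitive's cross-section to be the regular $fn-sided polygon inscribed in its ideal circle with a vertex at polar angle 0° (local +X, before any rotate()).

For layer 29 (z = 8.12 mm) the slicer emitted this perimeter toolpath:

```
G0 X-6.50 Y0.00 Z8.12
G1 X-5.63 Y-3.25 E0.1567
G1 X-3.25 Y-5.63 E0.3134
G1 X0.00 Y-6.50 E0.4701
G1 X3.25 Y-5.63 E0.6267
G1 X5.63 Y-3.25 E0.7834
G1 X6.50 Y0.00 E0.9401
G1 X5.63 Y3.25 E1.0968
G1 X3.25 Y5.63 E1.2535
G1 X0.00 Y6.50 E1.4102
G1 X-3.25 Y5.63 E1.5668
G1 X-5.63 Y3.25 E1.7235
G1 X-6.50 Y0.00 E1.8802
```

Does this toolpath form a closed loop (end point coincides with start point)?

Start point (G0): (-6.50, 0.00). End point (last G1): the path returns to the start — closed.

yes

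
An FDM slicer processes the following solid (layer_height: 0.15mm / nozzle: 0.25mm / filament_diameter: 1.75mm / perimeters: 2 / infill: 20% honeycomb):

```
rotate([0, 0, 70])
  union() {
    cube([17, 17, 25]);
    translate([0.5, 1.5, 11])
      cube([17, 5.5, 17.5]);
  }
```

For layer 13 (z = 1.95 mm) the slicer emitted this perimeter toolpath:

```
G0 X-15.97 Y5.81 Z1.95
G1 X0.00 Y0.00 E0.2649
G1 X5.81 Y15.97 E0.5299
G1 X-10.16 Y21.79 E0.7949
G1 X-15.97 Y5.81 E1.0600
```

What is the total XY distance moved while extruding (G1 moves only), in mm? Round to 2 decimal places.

Sum the Euclidean lengths of each G1 segment: total = 67.99 mm.

67.99 mm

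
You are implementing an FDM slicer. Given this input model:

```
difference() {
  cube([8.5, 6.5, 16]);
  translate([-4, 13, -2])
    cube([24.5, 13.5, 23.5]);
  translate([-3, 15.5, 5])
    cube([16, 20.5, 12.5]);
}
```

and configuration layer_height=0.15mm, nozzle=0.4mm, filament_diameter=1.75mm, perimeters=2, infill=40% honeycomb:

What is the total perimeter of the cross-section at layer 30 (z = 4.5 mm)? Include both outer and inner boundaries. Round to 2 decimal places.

At z = 4.5 mm: the cube (footprint 8.5×6.5) is included at this height (perimeter 30.00 mm); the 24.5×13.5 cube at (-4, 13) contributes its full rectangle (perimeter 76.00 mm); the cube at (-3, 15.5) is not intersected at this z (z outside [5, 17.5]); Taking the first minus the rest: starting from the 8.5×6.5 cube, the 24.5×13.5 cube at (-4, 13) misses the remaining region (no effect) — boundary = 30.00 mm. Overall, the cross-section is a single solid region. Total boundary length (outer) = 30.00 mm.

30.00 mm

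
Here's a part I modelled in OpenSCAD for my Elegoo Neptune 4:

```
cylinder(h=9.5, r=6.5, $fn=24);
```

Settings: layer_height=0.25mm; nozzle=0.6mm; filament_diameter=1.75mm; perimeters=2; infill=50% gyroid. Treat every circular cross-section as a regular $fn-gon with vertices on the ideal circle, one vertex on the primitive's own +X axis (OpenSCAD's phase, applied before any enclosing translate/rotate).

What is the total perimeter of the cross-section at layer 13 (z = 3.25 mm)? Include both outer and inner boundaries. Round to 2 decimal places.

40.72 mm

At z = 3.25 mm: the r=6.5 cylinder gives a regular 24-gon of circumradius 6.5 (constant along its height) (perimeter = 2·24·6.500·sin(180°/24) = 40.72 mm). Overall, the cross-section is a single solid region. Total boundary length (outer) = 40.72 mm.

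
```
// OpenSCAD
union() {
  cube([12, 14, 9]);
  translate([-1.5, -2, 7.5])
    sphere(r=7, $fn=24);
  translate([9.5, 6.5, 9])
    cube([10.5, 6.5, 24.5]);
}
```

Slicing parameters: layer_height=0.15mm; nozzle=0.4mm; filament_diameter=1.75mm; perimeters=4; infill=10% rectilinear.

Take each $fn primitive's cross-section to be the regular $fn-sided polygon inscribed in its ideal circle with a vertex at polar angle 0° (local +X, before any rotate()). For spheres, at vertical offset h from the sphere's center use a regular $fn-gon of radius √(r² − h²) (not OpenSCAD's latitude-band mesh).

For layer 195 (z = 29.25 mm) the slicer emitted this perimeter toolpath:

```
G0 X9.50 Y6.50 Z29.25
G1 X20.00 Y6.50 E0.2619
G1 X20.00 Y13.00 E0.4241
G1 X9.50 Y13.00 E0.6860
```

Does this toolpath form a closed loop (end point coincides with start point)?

no

Start point (G0): (9.50, 6.50). End point (last G1): the path does not return to the start — open.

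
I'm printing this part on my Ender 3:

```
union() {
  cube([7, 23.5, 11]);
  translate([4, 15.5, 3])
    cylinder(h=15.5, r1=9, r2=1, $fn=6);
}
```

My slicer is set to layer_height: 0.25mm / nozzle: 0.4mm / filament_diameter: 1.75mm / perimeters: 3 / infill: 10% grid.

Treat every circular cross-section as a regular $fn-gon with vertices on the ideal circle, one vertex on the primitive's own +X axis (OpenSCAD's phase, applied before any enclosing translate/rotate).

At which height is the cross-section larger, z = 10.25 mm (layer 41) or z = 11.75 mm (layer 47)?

layer 41 (z = 10.25 mm)

Layer 41 (z = 10.25): the cube is present — its section is the full 7×23.5 rectangle (area 164.50 mm²); the cone at (4, 15.5) contributes a regular 6-gon of circumradius 5.258 (interpolated between r1=9 and r2=1 at t=0.468) (area = (6/2)·5.258²·sin(360°/6) = 71.83 mm²); Combining (union): the regions partially overlap — summed areas 236.33 mm² minus the doubly-counted overlap 60.26 mm² gives 176.07 mm² — area = 176.07 mm². So its area = 176.07 mm². Layer 47 (z = 11.75): the cube does not reach this height (z outside [0, 11]); the cone at (4, 15.5): at t=0.565 of its height the radius interpolates to r₁+(r₂−r₁)t = 4.484, giving a regular 6-gon of that circumradius (area = (6/2)·4.484²·sin(360°/6) = 52.23 mm²); Merging all regions: only the cone at (4, 15.5) is present, so the union is just that shape — area = 52.23 mm². So its area = 52.23 mm². Layer 41 is larger (176.07 vs 52.23 mm²).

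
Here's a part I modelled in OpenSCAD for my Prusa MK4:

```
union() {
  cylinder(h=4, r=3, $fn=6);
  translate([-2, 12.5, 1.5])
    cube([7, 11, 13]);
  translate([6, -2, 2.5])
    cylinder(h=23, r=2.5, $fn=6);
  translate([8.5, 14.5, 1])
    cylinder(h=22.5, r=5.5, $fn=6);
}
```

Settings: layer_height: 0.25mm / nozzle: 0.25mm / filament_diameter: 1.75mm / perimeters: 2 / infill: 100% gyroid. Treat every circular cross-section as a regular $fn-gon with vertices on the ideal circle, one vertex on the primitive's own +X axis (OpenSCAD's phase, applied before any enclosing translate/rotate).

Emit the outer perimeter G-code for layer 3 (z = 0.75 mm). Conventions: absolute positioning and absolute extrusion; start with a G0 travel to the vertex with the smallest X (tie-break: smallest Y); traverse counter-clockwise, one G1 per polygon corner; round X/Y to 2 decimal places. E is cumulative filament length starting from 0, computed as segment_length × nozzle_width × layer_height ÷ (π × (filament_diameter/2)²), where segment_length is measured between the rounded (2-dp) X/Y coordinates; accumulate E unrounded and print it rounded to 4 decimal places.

At z = 0.75 mm: the cylinder: section is a regular 6-gon, circumradius r=3; the cube at (-2, 12.5) is not intersected at this z (z outside [1.5, 14.5]); the cylinder at (6, -2) does not reach this height (z outside [2.5, 25.5]); the cylinder at (8.5, 14.5) is not intersected at this z (z outside [1, 23.5]); Merging all regions: only the r=3 cylinder is present, so the union is just that shape — 1 connected region. The outline is a single polygon with 6 vertices. Extrusion per mm of travel: 0.25 × 0.25 / (π × 0.875²) = 0.025984. Accumulating E over each segment gives final E = 0.4679.

G0 X-3.00 Y0.00 Z0.75
G1 X-1.50 Y-2.60 E0.0780
G1 X1.50 Y-2.60 E0.1560
G1 X3.00 Y0.00 E0.2339
G1 X1.50 Y2.60 E0.3119
G1 X-1.50 Y2.60 E0.3899
G1 X-3.00 Y0.00 E0.4679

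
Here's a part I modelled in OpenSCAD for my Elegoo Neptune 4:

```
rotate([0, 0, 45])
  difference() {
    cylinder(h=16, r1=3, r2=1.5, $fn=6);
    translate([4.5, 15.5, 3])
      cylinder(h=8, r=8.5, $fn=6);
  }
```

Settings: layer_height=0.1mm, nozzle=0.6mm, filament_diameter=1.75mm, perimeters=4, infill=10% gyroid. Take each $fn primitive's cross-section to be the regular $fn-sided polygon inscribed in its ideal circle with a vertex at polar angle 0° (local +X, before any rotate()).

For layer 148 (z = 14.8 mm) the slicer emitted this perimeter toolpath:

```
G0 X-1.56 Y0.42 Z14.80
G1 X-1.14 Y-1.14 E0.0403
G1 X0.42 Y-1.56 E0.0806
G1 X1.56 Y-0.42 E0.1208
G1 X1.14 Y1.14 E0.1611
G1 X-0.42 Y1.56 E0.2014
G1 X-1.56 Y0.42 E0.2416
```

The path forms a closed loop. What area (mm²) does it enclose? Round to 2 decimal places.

6.77 mm²

Apply the shoelace formula to the sequence of (X, Y) vertices; enclosed area = 6.77 mm².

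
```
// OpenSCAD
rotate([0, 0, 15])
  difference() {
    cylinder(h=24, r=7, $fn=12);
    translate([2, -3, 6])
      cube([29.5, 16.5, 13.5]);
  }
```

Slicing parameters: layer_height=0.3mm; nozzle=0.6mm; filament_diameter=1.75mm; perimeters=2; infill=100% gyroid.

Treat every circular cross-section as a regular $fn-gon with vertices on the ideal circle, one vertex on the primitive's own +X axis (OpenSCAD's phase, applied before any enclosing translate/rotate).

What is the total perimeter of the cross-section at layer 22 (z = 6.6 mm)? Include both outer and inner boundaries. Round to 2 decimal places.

45.24 mm

At z = 6.6 mm: the cylinder: section is a regular 12-gon, circumradius r=7 (perimeter = 2·12·7.000·sin(180°/12) = 43.48 mm); the 29.5×16.5 cube at (2, -3) contributes its full rectangle (perimeter 92.00 mm); Taking the first minus the rest: starting from the r=7 cylinder, the 29.5×16.5 cube at (2, -3) partially overlaps it — only the 37.08 mm² overlap (of its 486.75 mm²) is removed, clipping the outline — boundary = 45.24 mm; (rotated 15° about Z; rotation is an isometry so areas/perimeters/island counts are preserved). Overall, the cross-section is a single solid region. Total boundary length (outer) = 45.24 mm.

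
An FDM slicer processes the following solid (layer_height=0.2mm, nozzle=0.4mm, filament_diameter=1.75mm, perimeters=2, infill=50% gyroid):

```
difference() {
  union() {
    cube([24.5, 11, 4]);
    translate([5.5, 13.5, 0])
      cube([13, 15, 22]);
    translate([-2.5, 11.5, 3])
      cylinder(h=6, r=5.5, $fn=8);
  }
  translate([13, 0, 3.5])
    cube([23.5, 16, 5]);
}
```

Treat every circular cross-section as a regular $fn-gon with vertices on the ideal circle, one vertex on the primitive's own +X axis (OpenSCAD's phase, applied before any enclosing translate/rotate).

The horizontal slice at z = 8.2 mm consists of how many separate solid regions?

At z = 8.2 mm: the cube is absent (z outside [0, 4]); the 13×15 cube at (5.5, 13.5) contributes its full rectangle; the r=5.5 cylinder at (-2.5, 11.5) contributes a regular 8-gon of circumradius 5.5; Merging all regions: the 2 present regions are separate (no shared area or edge), so areas and boundary lengths simply add and each stays a separate island — 2 connected regions; the cube at (13, 0) (footprint 23.5×16) is included at this height; After the difference (first − rest): starting from that combined region, the 23.5×16 cube at (13, 0) partially overlaps it — only the 13.75 mm² overlap (of its 376.00 mm²) is removed, clipping the outline — 2 connected regions. The result has 2 disconnected regions.

2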